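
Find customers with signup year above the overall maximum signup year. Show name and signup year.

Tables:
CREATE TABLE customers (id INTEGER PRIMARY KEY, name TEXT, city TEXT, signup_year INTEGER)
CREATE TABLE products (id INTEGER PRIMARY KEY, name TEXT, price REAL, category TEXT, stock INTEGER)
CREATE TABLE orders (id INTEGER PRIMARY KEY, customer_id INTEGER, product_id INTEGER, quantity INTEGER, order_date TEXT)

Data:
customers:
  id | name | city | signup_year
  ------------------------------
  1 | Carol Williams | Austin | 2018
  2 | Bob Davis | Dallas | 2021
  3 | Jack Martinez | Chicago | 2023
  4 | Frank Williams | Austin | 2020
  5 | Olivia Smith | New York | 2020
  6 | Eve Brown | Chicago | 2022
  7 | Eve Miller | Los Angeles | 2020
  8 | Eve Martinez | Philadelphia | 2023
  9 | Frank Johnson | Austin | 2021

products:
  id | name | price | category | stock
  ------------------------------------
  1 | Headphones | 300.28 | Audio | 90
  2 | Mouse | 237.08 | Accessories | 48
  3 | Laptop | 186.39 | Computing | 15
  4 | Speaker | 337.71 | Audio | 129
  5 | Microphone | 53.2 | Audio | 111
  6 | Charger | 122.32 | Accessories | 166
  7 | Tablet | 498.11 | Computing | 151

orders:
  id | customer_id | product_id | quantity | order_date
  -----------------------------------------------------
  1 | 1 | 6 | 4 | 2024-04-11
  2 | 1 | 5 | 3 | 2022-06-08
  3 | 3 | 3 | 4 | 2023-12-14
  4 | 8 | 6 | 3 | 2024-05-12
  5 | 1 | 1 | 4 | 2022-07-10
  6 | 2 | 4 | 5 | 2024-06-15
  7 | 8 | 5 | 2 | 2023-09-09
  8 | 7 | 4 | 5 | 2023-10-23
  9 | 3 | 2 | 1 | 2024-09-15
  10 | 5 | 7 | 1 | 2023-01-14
SELECT name, signup_year FROM customers WHERE signup_year > (SELECT MAX(signup_year) FROM customers)

Execution result:
(no rows)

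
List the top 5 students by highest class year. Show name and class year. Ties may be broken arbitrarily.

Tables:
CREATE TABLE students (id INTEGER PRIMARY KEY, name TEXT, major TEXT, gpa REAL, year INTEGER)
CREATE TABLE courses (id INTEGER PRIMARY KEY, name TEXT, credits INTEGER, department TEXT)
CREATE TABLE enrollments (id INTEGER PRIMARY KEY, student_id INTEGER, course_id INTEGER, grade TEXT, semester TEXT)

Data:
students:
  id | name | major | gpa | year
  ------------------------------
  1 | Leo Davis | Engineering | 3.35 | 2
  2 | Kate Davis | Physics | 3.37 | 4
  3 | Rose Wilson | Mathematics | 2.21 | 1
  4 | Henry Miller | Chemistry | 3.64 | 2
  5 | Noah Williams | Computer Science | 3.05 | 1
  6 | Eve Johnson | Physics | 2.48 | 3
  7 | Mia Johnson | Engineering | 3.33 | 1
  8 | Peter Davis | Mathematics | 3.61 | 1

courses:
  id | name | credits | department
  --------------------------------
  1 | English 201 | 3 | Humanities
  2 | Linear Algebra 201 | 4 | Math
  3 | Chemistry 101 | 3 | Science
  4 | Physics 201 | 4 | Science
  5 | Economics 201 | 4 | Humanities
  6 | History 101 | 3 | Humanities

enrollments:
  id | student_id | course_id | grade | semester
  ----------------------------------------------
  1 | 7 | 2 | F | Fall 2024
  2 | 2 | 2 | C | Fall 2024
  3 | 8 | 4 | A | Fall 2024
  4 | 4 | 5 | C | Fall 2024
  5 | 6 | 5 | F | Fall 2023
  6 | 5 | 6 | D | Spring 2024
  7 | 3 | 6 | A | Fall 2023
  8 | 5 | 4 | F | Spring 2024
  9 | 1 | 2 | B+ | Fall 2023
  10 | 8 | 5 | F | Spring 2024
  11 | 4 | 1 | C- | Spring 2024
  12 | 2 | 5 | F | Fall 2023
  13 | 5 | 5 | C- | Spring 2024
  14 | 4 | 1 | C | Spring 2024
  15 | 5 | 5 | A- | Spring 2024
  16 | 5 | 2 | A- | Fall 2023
SELECT name, year FROM students ORDER BY year DESC LIMIT 5

Execution result:
name | year
Kate Davis | 4
Eve Johnson | 3
Leo Davis | 2
Henry Miller | 2
Rose Wilson | 1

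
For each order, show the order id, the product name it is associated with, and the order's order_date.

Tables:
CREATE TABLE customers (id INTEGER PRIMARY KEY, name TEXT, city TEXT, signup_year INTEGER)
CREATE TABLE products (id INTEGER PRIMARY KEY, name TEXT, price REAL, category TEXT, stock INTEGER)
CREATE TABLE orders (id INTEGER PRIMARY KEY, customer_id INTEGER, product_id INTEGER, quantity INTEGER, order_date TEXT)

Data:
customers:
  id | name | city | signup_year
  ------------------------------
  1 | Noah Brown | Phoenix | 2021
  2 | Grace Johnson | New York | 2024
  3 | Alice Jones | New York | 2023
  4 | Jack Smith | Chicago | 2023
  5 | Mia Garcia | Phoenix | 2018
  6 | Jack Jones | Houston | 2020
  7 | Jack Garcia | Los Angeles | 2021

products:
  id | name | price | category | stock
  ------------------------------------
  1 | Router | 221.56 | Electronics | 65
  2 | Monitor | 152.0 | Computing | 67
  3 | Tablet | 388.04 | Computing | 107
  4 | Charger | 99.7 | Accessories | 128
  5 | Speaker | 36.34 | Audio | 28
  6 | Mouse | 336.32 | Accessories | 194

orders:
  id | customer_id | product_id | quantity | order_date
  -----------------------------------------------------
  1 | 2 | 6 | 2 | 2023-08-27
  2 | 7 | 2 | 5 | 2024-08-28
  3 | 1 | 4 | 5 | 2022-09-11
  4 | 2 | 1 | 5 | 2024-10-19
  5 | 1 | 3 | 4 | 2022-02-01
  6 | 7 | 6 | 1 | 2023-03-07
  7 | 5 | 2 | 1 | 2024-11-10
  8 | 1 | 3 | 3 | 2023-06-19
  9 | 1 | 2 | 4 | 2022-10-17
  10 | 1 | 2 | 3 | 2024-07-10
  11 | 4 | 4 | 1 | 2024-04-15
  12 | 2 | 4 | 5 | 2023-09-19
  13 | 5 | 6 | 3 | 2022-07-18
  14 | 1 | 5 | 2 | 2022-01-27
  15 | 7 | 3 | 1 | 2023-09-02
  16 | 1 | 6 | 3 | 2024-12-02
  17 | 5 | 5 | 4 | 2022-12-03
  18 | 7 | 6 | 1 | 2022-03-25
SELECT c.id, p.name AS product, c.order_date FROM orders c JOIN products p ON c.product_id = p.id

Execution result:
id | product | order_date
1 | Mouse | 2023-08-27
2 | Monitor | 2024-08-28
3 | Charger | 2022-09-11
4 | Router | 2024-10-19
5 | Tablet | 2022-02-01
6 | Mouse | 2023-03-07
7 | Monitor | 2024-11-10
8 | Tablet | 2023-06-19
9 | Monitor | 2022-10-17
10 | Monitor | 2024-07-10
11 | Charger | 2024-04-15
12 | Charger | 2023-09-19
13 | Mouse | 2022-07-18
14 | Speaker | 2022-01-27
15 | Tablet | 2023-09-02
16 | Mouse | 2024-12-02
17 | Speaker | 2022-12-03
18 | Mouse | 2022-03-25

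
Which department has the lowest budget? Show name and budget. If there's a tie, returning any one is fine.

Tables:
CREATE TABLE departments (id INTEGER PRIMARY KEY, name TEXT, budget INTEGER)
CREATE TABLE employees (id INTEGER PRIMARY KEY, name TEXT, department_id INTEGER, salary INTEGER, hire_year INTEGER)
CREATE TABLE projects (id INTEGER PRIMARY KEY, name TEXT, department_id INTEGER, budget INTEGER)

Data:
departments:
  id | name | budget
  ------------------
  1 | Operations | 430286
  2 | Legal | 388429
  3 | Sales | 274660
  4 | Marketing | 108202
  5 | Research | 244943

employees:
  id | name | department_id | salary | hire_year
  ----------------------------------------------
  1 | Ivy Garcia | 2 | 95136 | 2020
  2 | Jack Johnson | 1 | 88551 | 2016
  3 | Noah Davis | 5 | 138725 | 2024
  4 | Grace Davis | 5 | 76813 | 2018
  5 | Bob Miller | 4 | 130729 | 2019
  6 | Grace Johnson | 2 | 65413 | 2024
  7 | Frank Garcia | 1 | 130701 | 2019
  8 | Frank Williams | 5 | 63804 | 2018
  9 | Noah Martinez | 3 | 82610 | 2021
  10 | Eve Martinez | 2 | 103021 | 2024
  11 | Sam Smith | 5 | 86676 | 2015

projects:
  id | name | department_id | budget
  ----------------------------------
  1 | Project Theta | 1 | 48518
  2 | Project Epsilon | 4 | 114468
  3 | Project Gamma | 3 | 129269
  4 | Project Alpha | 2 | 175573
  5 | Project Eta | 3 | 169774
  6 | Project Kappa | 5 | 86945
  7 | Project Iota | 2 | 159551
SELECT name, budget FROM departments ORDER BY budget ASC LIMIT 1

Execution result:
name | budget
Marketing | 108202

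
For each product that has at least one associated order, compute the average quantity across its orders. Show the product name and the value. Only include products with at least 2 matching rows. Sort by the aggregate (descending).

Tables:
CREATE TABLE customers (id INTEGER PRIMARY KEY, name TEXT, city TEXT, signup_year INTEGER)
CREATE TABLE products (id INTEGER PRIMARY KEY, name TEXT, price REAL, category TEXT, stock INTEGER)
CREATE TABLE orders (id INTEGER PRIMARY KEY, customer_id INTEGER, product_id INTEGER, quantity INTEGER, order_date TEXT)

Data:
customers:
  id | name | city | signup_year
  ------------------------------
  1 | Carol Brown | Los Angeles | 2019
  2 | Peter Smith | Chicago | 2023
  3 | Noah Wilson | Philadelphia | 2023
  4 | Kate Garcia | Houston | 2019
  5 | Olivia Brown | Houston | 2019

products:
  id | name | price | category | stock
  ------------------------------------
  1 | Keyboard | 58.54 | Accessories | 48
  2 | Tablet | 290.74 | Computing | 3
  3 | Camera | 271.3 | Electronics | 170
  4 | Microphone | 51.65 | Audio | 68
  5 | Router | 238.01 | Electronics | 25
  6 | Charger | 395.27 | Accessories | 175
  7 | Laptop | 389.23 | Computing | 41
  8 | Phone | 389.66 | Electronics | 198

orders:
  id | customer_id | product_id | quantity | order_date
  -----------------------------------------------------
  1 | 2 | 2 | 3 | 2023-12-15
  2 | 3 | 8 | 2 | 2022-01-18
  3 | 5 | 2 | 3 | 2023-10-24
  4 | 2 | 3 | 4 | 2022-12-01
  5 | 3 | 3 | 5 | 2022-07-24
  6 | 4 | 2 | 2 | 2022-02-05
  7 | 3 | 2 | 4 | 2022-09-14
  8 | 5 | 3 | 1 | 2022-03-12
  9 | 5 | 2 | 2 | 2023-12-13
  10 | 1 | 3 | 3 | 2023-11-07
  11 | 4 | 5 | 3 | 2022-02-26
SELECT p.name, AVG(c.quantity) AS avg_quantity FROM orders c JOIN products p ON c.product_id = p.id GROUP BY p.id, p.name HAVING COUNT(*) >= 2 ORDER BY avg_quantity DESC

Execution result:
name | avg_quantity
Camera | 3.25
Tablet | 2.80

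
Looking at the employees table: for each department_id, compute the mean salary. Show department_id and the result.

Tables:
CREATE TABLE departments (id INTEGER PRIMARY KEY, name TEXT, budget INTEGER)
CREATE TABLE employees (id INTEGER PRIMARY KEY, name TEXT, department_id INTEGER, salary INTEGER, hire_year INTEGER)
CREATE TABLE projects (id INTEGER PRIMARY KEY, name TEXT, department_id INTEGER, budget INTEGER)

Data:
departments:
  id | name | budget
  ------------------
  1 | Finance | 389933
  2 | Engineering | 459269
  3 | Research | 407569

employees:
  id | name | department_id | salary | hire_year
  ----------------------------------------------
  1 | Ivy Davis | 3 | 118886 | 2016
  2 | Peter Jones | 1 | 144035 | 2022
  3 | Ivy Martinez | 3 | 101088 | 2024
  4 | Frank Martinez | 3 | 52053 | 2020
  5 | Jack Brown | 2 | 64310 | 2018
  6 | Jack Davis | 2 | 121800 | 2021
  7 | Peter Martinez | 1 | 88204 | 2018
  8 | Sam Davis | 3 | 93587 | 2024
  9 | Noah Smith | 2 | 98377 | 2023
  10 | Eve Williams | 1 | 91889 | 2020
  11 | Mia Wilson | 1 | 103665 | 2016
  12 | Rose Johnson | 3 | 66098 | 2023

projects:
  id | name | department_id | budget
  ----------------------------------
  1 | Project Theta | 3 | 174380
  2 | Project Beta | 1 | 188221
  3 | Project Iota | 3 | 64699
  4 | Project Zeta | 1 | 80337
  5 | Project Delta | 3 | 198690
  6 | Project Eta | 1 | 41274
SELECT department_id, AVG(salary) AS avg_salary FROM employees GROUP BY department_id

Execution result:
department_id | avg_salary
1 | 106948.25
2 | 94829.00
3 | 86342.40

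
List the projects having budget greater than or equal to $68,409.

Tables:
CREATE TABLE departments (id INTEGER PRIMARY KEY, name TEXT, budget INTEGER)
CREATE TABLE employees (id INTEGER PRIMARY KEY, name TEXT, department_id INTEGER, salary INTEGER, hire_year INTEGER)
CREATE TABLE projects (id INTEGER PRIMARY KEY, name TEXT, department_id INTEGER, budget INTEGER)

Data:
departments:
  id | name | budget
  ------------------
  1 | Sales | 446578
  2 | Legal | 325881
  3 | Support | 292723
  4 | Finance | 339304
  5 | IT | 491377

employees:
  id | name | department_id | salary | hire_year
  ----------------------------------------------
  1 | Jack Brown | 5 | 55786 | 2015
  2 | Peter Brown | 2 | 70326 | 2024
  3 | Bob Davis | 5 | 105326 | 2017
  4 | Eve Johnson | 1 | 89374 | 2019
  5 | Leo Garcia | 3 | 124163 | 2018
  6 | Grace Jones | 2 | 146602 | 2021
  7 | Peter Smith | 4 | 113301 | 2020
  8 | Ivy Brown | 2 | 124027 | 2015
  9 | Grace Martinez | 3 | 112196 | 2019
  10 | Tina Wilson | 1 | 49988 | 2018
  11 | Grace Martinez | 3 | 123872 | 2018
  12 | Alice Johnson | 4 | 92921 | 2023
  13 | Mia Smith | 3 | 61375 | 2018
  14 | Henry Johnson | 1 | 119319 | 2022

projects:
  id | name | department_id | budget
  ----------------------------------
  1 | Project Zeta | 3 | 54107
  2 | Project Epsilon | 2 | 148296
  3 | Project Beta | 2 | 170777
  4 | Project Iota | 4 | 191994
SELECT name, budget FROM projects WHERE budget >= 68409

Execution result:
name | budget
Project Epsilon | 148296
Project Beta | 170777
Project Iota | 191994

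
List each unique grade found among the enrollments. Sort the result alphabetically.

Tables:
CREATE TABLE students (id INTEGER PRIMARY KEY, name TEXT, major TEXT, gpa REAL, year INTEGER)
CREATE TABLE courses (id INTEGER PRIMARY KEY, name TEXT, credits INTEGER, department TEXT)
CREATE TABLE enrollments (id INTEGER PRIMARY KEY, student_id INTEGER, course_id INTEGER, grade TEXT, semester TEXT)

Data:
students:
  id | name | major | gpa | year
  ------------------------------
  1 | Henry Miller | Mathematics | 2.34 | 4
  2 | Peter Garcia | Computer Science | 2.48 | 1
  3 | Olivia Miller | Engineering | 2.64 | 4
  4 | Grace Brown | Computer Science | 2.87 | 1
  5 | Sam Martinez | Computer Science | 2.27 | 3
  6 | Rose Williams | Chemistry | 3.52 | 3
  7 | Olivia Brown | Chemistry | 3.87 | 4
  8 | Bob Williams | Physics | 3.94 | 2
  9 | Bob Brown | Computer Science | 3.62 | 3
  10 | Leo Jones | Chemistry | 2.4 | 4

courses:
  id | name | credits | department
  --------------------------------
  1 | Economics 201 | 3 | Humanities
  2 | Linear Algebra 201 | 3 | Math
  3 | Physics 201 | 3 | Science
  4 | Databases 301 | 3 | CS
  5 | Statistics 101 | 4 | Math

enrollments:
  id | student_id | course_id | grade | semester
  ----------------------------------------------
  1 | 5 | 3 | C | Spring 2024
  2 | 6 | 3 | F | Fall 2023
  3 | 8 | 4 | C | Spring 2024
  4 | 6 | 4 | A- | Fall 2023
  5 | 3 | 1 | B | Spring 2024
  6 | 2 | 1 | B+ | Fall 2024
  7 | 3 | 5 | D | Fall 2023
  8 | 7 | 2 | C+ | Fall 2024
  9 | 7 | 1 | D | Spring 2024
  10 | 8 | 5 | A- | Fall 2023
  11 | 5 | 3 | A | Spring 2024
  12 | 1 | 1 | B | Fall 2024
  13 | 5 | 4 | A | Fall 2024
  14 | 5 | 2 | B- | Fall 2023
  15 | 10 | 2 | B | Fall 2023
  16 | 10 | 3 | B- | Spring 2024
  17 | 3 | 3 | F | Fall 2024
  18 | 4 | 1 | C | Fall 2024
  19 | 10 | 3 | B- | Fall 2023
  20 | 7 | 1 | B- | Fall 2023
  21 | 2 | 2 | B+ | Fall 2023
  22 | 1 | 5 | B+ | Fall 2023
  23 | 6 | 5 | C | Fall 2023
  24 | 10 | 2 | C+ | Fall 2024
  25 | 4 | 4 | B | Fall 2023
SELECT DISTINCT grade FROM enrollments ORDER BY grade

Execution result:
grade
A
A-
B
B+
B-
C
C+
D
F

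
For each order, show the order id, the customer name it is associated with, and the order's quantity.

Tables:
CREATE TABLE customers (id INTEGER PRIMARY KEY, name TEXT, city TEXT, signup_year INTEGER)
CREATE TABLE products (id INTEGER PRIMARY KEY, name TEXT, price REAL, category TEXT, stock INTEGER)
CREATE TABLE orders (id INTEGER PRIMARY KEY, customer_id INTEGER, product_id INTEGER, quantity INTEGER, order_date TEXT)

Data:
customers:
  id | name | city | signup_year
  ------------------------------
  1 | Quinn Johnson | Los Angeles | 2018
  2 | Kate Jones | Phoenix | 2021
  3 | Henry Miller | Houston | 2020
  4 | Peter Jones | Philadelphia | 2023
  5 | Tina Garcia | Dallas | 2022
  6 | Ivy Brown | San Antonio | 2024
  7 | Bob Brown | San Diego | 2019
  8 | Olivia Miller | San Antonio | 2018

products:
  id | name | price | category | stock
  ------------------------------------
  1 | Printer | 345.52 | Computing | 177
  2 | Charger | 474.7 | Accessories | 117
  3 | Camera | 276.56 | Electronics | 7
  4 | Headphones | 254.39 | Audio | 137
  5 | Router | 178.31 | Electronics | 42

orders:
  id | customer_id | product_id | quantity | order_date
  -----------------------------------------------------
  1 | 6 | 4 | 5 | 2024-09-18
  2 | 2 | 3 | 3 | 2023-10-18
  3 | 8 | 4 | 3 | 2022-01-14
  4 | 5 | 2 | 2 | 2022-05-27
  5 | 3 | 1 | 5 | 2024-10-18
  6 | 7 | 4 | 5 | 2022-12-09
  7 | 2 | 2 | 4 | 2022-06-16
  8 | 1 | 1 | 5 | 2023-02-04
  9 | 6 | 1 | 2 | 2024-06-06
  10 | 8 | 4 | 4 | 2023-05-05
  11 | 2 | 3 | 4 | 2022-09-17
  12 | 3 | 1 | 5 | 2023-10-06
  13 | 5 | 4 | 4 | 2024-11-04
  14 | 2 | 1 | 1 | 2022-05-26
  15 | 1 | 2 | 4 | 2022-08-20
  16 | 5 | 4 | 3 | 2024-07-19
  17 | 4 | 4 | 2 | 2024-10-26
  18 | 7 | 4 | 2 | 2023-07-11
SELECT c.id, p.name AS customer, c.quantity FROM orders c JOIN customers p ON c.customer_id = p.id

Execution result:
id | customer | quantity
1 | Ivy Brown | 5
2 | Kate Jones | 3
3 | Olivia Miller | 3
4 | Tina Garcia | 2
5 | Henry Miller | 5
6 | Bob Brown | 5
7 | Kate Jones | 4
8 | Quinn Johnson | 5
9 | Ivy Brown | 2
10 | Olivia Miller | 4
11 | Kate Jones | 4
12 | Henry Miller | 5
13 | Tina Garcia | 4
14 | Kate Jones | 1
15 | Quinn Johnson | 4
16 | Tina Garcia | 3
17 | Peter Jones | 2
18 | Bob Brown | 2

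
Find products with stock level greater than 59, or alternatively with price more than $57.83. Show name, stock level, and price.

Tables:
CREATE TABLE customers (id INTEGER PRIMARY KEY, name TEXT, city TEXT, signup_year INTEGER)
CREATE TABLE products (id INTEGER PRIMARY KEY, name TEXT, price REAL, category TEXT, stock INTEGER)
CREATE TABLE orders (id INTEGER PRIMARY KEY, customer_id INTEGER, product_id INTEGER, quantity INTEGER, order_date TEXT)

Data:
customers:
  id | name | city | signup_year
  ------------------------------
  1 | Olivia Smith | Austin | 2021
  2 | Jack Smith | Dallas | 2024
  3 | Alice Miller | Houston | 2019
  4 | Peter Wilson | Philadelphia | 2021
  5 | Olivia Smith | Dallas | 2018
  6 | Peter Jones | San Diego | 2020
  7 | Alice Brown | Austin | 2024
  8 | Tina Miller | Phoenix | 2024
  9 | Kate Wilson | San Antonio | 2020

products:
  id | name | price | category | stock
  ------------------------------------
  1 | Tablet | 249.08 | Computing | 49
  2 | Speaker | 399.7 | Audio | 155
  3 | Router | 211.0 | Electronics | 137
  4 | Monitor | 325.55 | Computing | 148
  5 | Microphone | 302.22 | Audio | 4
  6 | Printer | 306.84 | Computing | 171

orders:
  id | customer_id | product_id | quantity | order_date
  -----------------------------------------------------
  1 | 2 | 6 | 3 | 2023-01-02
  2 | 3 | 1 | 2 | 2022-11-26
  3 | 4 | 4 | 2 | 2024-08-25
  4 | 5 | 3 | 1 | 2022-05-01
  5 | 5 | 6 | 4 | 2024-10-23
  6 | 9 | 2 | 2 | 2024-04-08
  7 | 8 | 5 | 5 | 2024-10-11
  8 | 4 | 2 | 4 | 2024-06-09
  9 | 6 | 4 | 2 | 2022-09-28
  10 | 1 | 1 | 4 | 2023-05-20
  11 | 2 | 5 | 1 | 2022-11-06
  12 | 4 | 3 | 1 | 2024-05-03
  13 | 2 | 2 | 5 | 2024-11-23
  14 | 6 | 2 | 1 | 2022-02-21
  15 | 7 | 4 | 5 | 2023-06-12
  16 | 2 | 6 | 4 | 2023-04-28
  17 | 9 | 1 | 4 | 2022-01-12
SELECT name, stock, price FROM products WHERE stock > 59 OR price > 57.83

Execution result:
name | stock | price
Tablet | 49 | 249.08
Speaker | 155 | 399.70
Router | 137 | 211.00
Monitor | 148 | 325.55
Microphone | 4 | 302.22
Printer | 171 | 306.84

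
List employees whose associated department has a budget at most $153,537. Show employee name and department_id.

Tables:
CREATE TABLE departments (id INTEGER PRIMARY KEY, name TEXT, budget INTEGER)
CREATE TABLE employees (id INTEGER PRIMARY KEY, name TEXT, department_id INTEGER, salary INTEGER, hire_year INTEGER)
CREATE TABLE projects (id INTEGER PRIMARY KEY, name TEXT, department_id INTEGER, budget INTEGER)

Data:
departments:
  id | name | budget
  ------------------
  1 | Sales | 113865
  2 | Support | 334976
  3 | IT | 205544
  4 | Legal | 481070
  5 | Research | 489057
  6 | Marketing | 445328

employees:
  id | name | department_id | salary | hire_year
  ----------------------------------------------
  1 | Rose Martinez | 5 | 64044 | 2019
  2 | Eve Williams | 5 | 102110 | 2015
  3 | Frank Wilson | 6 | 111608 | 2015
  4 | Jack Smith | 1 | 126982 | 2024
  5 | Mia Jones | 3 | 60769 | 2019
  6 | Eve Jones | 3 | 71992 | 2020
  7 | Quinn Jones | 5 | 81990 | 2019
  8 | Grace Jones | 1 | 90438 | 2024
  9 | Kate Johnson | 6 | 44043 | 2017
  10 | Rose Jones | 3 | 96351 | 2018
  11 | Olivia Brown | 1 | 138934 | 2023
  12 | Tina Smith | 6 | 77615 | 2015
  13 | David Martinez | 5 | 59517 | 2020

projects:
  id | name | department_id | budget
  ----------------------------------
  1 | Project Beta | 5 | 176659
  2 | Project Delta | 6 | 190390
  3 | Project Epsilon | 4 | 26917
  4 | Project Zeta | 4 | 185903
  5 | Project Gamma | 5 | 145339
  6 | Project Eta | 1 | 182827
SELECT name, department_id FROM employees WHERE department_id IN (SELECT id FROM departments WHERE budget <= 153537)

Execution result:
name | department_id
Jack Smith | 1
Grace Jones | 1
Olivia Brown | 1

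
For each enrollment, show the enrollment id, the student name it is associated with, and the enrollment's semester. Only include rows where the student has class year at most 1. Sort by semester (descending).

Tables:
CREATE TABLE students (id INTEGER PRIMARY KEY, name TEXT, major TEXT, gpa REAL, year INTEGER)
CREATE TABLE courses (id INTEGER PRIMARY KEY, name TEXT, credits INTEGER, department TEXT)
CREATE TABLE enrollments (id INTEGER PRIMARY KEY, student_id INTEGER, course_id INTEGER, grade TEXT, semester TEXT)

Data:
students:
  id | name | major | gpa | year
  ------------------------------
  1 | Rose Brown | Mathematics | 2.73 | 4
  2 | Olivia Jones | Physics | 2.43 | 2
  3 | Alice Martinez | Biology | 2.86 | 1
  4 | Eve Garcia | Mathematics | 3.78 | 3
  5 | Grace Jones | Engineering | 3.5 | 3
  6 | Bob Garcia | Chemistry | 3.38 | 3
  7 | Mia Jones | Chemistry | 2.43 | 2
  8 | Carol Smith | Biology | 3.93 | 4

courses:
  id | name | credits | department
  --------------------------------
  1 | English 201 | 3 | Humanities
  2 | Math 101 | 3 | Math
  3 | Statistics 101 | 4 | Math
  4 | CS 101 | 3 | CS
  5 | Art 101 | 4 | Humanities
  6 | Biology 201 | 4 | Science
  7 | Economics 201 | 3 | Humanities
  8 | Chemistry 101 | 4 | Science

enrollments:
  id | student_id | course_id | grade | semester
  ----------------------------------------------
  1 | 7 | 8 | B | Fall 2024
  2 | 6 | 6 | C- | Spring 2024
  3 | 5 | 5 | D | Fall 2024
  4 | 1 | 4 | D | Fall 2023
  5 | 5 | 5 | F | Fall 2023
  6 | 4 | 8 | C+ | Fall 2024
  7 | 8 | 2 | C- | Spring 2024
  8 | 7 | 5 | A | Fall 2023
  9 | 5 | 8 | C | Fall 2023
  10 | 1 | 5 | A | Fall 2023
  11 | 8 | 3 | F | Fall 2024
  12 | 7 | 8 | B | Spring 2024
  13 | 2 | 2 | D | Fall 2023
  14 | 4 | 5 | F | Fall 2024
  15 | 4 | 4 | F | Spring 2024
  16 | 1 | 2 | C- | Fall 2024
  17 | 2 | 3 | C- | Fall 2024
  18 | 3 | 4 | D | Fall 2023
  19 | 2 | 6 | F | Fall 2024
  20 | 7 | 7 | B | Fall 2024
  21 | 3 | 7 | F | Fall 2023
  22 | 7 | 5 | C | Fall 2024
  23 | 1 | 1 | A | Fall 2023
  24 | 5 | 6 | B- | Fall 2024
SELECT c.id, p.name AS student, c.semester FROM enrollments c JOIN students p ON c.student_id = p.id WHERE p.year <= 1 ORDER BY c.semester DESC

Execution result:
id | student | semester
18 | Alice Martinez | Fall 2023
21 | Alice Martinez | Fall 2023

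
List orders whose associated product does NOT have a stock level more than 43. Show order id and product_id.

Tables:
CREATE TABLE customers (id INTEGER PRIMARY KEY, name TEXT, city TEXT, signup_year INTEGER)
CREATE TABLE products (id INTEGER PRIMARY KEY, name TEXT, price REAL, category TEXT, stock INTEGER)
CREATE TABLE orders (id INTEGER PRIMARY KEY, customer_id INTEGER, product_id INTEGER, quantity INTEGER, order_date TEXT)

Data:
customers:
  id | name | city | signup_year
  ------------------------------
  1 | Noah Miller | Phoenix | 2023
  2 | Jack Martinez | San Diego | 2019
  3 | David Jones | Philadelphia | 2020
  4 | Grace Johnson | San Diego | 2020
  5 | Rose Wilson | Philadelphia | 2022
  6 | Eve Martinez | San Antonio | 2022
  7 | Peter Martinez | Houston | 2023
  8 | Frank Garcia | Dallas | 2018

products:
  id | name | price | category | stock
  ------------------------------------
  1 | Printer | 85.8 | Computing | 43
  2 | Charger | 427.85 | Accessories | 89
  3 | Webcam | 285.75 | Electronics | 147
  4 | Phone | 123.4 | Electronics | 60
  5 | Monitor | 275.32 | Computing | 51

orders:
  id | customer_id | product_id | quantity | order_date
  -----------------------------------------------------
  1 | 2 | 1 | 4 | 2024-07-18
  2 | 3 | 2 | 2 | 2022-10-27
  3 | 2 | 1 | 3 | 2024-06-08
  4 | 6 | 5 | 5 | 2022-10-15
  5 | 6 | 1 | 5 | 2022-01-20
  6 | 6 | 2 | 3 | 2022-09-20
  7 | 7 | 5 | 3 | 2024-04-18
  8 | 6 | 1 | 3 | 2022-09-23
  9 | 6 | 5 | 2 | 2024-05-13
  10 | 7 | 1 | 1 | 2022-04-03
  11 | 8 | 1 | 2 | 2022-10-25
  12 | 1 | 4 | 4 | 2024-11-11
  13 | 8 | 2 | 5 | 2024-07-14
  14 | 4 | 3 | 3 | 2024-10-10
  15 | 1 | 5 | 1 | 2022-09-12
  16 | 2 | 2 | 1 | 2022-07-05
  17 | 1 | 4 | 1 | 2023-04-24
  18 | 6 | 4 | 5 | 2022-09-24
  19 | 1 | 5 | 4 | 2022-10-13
SELECT id, product_id FROM orders WHERE product_id NOT IN (SELECT id FROM products WHERE stock > 43)

Execution result:
id | product_id
1 | 1
3 | 1
5 | 1
8 | 1
10 | 1
11 | 1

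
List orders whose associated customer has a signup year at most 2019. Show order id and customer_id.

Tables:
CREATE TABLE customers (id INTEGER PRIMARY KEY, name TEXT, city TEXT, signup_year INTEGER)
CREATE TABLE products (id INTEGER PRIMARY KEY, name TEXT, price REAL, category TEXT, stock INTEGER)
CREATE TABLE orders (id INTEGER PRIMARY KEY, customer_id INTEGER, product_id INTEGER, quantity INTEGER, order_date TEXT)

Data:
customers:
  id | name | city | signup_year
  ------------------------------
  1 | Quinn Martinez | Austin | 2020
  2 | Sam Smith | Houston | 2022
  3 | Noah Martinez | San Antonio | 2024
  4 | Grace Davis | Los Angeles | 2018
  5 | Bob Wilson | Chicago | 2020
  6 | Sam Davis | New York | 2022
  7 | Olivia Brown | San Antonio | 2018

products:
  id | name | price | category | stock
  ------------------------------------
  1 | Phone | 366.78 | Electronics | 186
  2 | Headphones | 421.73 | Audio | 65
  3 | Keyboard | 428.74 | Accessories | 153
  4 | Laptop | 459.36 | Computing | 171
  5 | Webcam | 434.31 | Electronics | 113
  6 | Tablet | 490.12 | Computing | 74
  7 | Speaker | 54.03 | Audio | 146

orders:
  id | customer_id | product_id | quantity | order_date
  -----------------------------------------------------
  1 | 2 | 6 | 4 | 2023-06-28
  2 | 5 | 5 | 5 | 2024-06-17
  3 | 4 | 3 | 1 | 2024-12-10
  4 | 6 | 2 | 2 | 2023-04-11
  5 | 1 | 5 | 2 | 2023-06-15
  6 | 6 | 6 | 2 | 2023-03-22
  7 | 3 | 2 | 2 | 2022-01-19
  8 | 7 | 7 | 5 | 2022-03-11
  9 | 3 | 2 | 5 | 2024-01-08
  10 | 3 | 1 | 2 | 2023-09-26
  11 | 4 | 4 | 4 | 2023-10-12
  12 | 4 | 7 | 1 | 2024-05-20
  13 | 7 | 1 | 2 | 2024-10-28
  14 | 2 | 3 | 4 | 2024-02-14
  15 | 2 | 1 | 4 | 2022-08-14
SELECT id, customer_id FROM orders WHERE customer_id IN (SELECT id FROM customers WHERE signup_year <= 2019)

Execution result:
id | customer_id
3 | 4
8 | 7
11 | 4
12 | 4
13 | 7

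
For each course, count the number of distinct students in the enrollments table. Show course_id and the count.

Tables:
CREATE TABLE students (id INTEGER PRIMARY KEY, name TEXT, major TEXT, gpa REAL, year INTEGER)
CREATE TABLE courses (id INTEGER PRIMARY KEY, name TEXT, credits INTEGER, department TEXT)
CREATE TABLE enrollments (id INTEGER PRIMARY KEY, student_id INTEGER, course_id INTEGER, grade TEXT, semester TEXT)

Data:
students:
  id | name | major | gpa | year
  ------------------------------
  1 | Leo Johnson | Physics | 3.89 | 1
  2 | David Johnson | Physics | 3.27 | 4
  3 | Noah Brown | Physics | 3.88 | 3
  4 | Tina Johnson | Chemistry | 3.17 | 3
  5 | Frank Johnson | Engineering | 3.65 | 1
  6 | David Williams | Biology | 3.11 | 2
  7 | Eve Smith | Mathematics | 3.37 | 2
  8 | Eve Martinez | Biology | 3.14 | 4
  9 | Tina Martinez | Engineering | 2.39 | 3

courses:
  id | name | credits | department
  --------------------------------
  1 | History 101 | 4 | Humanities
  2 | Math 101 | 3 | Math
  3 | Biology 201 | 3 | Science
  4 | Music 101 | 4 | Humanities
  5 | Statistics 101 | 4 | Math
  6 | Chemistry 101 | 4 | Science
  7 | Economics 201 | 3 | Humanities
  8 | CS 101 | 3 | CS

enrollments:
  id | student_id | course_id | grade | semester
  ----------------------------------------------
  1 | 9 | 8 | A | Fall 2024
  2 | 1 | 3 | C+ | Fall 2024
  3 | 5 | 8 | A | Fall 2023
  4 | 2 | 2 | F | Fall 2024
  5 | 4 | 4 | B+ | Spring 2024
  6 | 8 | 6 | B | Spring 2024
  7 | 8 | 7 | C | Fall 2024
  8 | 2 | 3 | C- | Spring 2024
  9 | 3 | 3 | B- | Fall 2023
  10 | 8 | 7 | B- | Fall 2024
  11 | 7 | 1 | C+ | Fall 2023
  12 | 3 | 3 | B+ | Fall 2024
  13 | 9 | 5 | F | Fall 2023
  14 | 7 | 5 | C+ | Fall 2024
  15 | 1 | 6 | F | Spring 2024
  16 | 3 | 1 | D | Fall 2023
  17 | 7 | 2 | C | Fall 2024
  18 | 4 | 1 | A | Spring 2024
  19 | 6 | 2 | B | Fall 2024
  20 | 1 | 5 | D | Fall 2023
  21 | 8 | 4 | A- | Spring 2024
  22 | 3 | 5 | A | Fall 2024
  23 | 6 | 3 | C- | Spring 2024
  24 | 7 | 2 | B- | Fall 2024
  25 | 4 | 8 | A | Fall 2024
SELECT course_id, COUNT(DISTINCT student_id) AS distinct_student_count FROM enrollments GROUP BY course_id

Execution result:
course_id | distinct_student_count
1 | 3
2 | 3
3 | 4
4 | 2
5 | 4
6 | 2
7 | 1
8 | 3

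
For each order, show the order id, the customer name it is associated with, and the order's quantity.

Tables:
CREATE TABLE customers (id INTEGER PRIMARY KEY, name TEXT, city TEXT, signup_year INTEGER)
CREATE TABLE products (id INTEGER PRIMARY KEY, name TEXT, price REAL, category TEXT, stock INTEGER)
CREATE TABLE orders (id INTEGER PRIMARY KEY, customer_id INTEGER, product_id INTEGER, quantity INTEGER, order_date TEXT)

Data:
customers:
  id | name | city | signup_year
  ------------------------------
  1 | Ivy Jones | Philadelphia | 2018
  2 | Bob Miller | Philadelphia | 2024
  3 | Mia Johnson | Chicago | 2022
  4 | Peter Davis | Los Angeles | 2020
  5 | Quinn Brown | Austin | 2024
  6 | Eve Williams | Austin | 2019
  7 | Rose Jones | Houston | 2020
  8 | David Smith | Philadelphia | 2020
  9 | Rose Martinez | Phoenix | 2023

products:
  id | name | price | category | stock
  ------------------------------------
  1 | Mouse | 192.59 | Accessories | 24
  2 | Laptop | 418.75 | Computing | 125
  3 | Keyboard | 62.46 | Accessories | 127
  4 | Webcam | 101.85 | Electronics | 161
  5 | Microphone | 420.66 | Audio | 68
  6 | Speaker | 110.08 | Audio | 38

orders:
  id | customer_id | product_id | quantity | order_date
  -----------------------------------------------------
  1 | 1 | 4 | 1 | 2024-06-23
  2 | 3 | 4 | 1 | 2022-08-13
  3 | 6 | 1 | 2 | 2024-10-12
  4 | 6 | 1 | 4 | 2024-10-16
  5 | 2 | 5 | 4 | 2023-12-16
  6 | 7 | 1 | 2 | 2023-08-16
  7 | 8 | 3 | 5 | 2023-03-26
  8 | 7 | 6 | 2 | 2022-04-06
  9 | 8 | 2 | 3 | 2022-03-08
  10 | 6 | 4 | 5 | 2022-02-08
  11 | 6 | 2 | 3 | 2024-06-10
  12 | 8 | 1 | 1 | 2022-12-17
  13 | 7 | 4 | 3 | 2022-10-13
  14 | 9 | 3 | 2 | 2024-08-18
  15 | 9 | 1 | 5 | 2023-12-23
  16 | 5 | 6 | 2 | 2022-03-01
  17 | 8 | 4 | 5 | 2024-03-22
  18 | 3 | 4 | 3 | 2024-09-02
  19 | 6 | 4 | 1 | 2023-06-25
SELECT c.id, p.name AS customer, c.quantity FROM orders c JOIN customers p ON c.customer_id = p.id

Execution result:
id | customer | quantity
1 | Ivy Jones | 1
2 | Mia Johnson | 1
3 | Eve Williams | 2
4 | Eve Williams | 4
5 | Bob Miller | 4
6 | Rose Jones | 2
7 | David Smith | 5
8 | Rose Jones | 2
9 | David Smith | 3
10 | Eve Williams | 5
11 | Eve Williams | 3
12 | David Smith | 1
13 | Rose Jones | 3
14 | Rose Martinez | 2
15 | Rose Martinez | 5
16 | Quinn Brown | 2
17 | David Smith | 5
18 | Mia Johnson | 3
19 | Eve Williams | 1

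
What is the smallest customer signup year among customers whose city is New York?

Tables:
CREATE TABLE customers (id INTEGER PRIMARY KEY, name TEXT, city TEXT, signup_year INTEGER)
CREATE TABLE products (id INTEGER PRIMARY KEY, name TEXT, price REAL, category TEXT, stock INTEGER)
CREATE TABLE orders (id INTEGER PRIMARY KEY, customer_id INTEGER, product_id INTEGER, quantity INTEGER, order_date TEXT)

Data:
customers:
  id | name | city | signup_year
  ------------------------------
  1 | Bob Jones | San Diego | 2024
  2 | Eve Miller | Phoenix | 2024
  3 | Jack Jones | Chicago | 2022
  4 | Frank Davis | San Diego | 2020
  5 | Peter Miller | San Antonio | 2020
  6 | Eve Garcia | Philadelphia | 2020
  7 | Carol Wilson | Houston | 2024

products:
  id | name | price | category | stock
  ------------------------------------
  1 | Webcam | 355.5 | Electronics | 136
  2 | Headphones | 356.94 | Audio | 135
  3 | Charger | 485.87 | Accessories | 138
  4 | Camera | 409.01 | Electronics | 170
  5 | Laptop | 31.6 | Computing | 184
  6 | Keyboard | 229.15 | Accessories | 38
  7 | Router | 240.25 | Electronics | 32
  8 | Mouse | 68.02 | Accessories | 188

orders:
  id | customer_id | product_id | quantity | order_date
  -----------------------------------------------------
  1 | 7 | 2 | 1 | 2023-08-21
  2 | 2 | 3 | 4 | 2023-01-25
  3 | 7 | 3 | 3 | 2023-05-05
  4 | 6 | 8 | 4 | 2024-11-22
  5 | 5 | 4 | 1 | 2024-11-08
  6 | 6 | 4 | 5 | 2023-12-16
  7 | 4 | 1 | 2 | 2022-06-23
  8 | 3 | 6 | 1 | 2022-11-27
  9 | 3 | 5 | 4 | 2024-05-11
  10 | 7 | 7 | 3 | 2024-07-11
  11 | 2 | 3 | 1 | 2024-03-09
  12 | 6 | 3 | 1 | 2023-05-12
SELECT MIN(signup_year) FROM customers WHERE city = 'New York'

Execution result:
NULL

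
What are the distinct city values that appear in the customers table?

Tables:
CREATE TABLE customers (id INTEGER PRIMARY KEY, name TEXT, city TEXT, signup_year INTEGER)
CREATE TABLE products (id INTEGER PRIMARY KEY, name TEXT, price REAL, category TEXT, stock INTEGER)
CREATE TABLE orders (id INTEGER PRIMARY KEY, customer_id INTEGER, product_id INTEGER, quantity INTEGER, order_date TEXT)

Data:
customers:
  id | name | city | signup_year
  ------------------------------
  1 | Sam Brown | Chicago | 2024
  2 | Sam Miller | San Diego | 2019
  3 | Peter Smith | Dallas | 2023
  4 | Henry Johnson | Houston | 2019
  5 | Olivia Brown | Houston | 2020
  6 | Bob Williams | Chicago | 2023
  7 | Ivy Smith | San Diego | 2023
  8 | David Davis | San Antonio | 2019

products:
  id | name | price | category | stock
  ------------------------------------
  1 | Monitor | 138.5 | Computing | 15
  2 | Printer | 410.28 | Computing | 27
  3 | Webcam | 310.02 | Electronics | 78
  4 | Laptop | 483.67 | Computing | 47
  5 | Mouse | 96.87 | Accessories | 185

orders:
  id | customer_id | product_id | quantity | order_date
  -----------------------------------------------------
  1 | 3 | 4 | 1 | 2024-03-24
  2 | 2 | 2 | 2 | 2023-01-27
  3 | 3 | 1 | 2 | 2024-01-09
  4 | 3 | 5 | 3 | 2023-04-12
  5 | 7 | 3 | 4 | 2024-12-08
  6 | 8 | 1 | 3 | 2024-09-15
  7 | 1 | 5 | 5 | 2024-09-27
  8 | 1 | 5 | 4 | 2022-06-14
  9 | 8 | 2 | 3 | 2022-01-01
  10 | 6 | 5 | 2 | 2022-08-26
SELECT DISTINCT city FROM customers

Execution result:
city
Chicago
San Diego
Dallas
Houston
San Antonio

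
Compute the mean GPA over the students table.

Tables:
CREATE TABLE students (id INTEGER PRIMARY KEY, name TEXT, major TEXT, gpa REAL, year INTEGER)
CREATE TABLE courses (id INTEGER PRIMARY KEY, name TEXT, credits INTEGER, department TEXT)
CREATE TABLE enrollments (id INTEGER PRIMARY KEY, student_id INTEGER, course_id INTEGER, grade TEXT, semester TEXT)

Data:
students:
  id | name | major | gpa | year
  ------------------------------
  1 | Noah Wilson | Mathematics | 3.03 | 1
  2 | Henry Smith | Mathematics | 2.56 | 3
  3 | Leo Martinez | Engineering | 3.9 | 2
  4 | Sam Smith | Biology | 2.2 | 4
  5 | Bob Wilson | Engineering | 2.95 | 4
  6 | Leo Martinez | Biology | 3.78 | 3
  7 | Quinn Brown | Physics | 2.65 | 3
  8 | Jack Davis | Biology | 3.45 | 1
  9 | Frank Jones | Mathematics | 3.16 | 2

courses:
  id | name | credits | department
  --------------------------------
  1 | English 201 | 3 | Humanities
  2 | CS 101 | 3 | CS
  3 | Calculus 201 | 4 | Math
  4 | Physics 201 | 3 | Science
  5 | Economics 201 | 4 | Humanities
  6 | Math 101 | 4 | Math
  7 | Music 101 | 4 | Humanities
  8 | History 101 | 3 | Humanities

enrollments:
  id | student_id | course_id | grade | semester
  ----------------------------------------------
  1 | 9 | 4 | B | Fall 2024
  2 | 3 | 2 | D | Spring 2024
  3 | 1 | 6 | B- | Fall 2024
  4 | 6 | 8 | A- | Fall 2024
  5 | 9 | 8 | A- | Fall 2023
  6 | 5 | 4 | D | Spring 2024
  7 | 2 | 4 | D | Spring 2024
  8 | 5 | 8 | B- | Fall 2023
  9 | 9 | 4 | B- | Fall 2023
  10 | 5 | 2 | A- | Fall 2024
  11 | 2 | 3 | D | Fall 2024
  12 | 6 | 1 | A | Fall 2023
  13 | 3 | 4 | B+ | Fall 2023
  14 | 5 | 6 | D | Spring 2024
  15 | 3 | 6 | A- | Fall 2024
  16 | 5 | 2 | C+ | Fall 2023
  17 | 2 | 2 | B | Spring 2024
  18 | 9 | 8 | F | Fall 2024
SELECT AVG(gpa) FROM students

Execution result:
3.08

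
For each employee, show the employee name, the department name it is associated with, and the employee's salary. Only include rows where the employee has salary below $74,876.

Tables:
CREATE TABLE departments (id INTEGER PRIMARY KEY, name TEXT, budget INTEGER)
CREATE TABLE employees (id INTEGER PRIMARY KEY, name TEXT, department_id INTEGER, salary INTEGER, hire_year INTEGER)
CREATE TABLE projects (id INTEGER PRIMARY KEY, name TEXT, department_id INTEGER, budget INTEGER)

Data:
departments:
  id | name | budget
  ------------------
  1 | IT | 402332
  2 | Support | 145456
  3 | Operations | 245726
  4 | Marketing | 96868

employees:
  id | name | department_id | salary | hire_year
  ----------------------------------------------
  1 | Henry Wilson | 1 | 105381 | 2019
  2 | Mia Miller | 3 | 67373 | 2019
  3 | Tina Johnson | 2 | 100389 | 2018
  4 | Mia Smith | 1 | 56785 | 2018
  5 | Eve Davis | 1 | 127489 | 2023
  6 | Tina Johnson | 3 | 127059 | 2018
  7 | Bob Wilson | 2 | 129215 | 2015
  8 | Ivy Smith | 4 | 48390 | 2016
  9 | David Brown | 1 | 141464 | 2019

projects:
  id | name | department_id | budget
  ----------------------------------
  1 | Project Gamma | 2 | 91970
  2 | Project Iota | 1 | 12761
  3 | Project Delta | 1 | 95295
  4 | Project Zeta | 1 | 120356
SELECT c.name, p.name AS department, c.salary FROM employees c JOIN departments p ON c.department_id = p.id WHERE c.salary < 74876

Execution result:
name | department | salary
Mia Miller | Operations | 67373
Mia Smith | IT | 56785
Ivy Smith | Marketing | 48390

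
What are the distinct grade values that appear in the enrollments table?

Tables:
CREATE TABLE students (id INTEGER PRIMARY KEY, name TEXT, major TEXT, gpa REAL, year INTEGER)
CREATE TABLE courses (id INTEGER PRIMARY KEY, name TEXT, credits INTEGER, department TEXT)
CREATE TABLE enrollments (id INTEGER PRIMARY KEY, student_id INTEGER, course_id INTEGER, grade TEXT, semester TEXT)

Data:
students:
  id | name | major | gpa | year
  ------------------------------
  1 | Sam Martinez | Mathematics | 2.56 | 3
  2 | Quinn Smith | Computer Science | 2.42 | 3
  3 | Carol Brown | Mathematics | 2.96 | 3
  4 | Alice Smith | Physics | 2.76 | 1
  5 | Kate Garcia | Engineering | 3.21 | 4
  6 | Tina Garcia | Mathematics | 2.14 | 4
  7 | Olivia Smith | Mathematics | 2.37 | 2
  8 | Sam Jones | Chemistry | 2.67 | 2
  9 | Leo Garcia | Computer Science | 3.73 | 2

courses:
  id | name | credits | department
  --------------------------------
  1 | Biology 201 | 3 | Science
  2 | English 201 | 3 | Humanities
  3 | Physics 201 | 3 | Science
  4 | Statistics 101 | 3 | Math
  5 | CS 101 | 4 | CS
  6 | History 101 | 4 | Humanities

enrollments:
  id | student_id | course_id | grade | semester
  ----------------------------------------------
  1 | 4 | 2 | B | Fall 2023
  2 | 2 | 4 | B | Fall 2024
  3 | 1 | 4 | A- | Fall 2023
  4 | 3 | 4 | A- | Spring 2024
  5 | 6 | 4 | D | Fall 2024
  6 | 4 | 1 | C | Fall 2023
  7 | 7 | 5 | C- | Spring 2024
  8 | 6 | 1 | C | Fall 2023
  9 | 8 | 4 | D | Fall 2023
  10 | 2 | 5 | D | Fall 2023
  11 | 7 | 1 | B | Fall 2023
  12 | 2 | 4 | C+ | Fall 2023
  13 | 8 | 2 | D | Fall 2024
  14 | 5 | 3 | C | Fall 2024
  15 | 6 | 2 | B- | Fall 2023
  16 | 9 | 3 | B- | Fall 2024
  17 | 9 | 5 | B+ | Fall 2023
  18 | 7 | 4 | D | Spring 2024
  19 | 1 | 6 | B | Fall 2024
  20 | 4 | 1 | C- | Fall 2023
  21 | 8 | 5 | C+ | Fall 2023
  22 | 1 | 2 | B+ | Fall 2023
SELECT DISTINCT grade FROM enrollments

Execution result:
grade
B
A-
D
C
C-
C+
B-
B+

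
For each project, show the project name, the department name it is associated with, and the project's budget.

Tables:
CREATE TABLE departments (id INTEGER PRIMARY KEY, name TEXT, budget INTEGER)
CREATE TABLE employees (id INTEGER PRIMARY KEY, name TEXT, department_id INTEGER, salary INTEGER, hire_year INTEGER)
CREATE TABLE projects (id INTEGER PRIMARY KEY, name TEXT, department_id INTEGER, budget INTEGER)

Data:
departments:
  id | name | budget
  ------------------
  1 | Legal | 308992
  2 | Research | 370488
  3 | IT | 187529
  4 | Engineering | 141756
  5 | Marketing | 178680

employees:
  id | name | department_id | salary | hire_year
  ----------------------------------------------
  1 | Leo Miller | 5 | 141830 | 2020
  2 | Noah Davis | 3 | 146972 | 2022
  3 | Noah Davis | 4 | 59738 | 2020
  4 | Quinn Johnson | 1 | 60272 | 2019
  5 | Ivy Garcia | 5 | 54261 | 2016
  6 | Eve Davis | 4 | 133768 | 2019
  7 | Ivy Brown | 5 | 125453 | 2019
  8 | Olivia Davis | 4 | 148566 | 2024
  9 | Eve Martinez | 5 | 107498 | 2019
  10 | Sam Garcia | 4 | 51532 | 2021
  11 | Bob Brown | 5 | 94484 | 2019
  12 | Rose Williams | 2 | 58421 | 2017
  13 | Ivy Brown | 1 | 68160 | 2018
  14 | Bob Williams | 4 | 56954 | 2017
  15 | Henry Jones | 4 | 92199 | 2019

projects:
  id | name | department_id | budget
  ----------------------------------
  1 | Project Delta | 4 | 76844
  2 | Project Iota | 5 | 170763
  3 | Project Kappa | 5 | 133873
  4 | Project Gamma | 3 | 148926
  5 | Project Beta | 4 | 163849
SELECT c.name, p.name AS department, c.budget FROM projects c JOIN departments p ON c.department_id = p.id

Execution result:
name | department | budget
Project Delta | Engineering | 76844
Project Iota | Marketing | 170763
Project Kappa | Marketing | 133873
Project Gamma | IT | 148926
Project Beta | Engineering | 163849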